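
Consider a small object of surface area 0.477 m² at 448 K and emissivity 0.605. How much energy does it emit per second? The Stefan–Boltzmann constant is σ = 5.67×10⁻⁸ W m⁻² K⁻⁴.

P ≈ 659 W

P = εσAT⁴ = 0.605 × 5.67×10⁻⁸ × 0.477 × (448)⁴ = 0.605 × 5.67×10⁻⁸ × 0.477 × 4.03×10^10.
P = 659 W.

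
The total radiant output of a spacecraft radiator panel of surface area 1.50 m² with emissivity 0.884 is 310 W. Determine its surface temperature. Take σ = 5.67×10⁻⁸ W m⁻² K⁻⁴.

T ≈ 253 K

From P = εσAT⁴, T = (P / εσA)^(1/4) = (310 / (0.884 × 5.67×10⁻⁸ × 1.50))^(1/4).
T = (4.12×10^9)^(1/4) = 253 K.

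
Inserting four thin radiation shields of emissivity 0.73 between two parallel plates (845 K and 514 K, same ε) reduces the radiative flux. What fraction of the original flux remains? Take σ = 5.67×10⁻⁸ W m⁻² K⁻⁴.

ratio ≈ 0.200

With N identical shields there are N+1 = 5 gaps in series, each with the same radiative resistance, so the flux falls to 1/(N+1) of its unshielded value.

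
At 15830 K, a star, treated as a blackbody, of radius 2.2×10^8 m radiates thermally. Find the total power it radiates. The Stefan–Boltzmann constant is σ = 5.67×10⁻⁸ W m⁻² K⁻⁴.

P ≈ 2.17×10^27 W

A = 4πr² = 4π × (2.2×10^8)² = 6.08×10^17 m².
P = σAT⁴ = 5.67×10⁻⁸ × 6.08×10^17 × (15830)⁴ = 5.67×10⁻⁸ × 6.08×10^17 × 6.28×10^16.
P = 2.17×10^27 W.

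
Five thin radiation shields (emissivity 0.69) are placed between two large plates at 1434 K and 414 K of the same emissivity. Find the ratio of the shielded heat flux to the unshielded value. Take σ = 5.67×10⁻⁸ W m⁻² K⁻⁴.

ratio ≈ 0.167

With N identical shields there are N+1 = 6 gaps in series, each with the same radiative resistance, so the flux falls to 1/(N+1) of its unshielded value.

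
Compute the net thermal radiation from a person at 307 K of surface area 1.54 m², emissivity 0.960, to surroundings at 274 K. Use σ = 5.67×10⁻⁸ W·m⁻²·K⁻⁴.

Q ≈ 272 W

Q = εσA(T⁴ − T_s⁴). T⁴ − T_s⁴ = (307)⁴ − (274)⁴ = 8.88×10^9 − 5.64×10^9 = 3.25×10^9 K⁴.
Q = 0.960 × 5.67×10⁻⁸ × 1.54 × 3.25×10^9 = 272 W.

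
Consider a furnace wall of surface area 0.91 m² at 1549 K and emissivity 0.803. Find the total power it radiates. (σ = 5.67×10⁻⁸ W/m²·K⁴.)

Stefan–Boltzmann: P = εσAT⁴ = 0.803 × 5.67×10⁻⁸ × 0.910 × (1549)⁴ = 0.803 × 5.67×10⁻⁸ × 0.910 × 5.76×10^12.
P = 2.39×10^5 W.

P ≈ 2.39×10^5 W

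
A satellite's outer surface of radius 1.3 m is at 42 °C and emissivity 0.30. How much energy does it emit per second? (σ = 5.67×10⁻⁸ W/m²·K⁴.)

A = 4πr² = 4π × (1.3)² = 21.2 m².
42 °C = 315 K.
P = εσAT⁴ = 0.30 × 5.67×10⁻⁸ × 21.2 × (315)⁴ = 0.30 × 5.67×10⁻⁸ × 21.2 × 9.85×10^9.
P = 3560 W.

P ≈ 3560 W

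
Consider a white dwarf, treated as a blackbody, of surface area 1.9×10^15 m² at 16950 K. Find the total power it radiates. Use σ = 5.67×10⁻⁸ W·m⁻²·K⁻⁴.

P ≈ 8.89×10^24 W

P = σAT⁴ = 5.67×10⁻⁸ × 1.90×10^15 × (16950)⁴ = 5.67×10⁻⁸ × 1.90×10^15 × 8.25×10^16.
P = 8.89×10^24 W.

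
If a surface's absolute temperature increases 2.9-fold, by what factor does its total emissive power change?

P ∝ T⁴, so the power scales as (2.9)⁴ = 70.7.

factor ≈ 70.7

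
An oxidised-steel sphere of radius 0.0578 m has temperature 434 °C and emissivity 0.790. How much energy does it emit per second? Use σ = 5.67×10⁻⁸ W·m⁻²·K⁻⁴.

A = 4πr² = 4π × (0.0578)² = 0.0420 m².
434 °C = 707 K.
Stefan–Boltzmann: P = εσAT⁴ = 0.790 × 5.67×10⁻⁸ × 0.0420 × (707)⁴ = 0.790 × 5.67×10⁻⁸ × 0.0420 × 2.50×10^11.
P = 470 W.

P ≈ 470 W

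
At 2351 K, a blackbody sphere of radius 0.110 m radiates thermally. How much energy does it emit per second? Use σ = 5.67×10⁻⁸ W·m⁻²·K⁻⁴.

A = 4πr² = 4π × (0.110)² = 0.152 m².
P = σAT⁴ = 5.67×10⁻⁸ × 0.152 × (2351)⁴ = 5.67×10⁻⁸ × 0.152 × 3.05×10^13.
P = 2.63×10^5 W.

P ≈ 2.63×10^5 W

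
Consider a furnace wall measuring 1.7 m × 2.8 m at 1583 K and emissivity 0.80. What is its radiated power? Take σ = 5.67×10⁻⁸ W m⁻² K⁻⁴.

P ≈ 1.36×10^6 W

A = 1.7 × 2.8 = 4.76 m².
Stefan–Boltzmann: P = εσAT⁴ = 0.80 × 5.67×10⁻⁸ × 4.76 × (1583)⁴ = 0.80 × 5.67×10⁻⁸ × 4.76 × 6.28×10^12.
P = 1.36×10^6 W.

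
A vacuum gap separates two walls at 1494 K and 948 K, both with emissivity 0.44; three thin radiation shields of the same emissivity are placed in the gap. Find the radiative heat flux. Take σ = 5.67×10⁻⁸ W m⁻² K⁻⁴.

Each of the 4 gaps contributes resistance (2/ε − 1) = 2/0.44 − 1 = 3.545; total = 14.18.
q = σ(T₁⁴ − T₂⁴) / 14.18 = 5.67×10⁻⁸ × 4.17×10^12 / 14.18 = 16700 W/m².

q ≈ 16700 W/m²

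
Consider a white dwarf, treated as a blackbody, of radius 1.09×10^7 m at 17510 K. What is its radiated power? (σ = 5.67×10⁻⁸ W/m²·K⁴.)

P ≈ 7.96×10^24 W

A = 4πr² = 4π × (1.09×10^7)² = 1.49×10^15 m².
P = σAT⁴ = 5.67×10⁻⁸ × 1.49×10^15 × (17510)⁴ = 5.67×10⁻⁸ × 1.49×10^15 × 9.40×10^16.
P = 7.96×10^24 W.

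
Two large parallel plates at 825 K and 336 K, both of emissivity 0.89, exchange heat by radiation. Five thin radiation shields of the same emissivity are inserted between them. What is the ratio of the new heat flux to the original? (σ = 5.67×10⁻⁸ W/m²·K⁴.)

With N identical shields there are N+1 = 6 gaps in series, each with the same radiative resistance, so the flux falls to 1/(N+1) of its unshielded value.

ratio ≈ 0.167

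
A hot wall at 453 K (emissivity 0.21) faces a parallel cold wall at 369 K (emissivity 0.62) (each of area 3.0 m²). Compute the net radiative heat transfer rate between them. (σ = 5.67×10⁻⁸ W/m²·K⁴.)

Q ≈ 746 W

For two large parallel gray plates, q = σ(T₁⁴ − T₂⁴) / (1/ε₁ + 1/ε₂ − 1).
1/ε₁ + 1/ε₂ − 1 = 1/0.21 + 1/0.62 − 1 = 5.375.
T₁⁴ − T₂⁴ = 4.21×10^10 − 1.85×10^10 = 2.36×10^10 K⁴.
q = 5.67×10⁻⁸ × 2.36×10^10 / 5.375 = 249 W/m².
Q = q·A = 249 × 3.0 = 746 W.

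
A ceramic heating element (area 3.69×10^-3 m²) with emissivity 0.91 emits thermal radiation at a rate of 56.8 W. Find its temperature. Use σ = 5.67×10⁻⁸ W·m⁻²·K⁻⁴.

T ≈ 739 K

From P = εσAT⁴, T = (P / εσA)^(1/4) = (56.8 / (0.91 × 5.67×10⁻⁸ × 3.69×10^-3))^(1/4).
T = (2.98×10^11)^(1/4) = 739 K.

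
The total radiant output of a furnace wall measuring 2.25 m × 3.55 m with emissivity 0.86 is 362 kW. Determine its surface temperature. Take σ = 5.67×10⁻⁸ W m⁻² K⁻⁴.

T ≈ 982 K

A = 2.25 × 3.55 = 7.99 m².
From P = εσAT⁴, T = (P / εσA)^(1/4) = (3.62×10^5 / (0.86 × 5.67×10⁻⁸ × 7.99))^(1/4).
T = (9.29×10^11)^(1/4) = 982 K.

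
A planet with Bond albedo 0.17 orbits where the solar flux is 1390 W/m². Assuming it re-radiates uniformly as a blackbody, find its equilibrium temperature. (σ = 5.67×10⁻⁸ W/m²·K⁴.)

Power absorbed = (1−a)S·πR²; power emitted = 4πR²σT⁴. Equating and cancelling πR²:
T = ((1−a)S / 4σ)^(1/4) = (1150 / (4 × 5.67×10⁻⁸))^(1/4) = (5.09×10^9)^(1/4).
T = 267 K.

T ≈ 267 K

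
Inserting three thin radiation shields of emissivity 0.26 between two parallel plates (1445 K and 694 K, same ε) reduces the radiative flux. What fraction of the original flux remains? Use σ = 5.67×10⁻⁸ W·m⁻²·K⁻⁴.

ratio ≈ 0.250

With N identical shields there are N+1 = 4 gaps in series, each with the same radiative resistance, so the flux falls to 1/(N+1) of its unshielded value.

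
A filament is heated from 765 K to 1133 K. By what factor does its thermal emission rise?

P ∝ T⁴, so the ratio is (1133/765)⁴ = (1.481)⁴ = 4.81.

ratio ≈ 4.81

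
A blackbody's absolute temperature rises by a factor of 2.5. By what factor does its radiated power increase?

P ∝ T⁴, so the power scales as (2.5)⁴ = 39.1.

factor ≈ 39.1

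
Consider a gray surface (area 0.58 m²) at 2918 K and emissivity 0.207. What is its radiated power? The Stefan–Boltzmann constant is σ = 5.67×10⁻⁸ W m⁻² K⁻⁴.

Stefan–Boltzmann: P = εσAT⁴ = 0.207 × 5.67×10⁻⁸ × 0.580 × (2918)⁴ = 0.207 × 5.67×10⁻⁸ × 0.580 × 7.25×10^13.
P = 4.94×10^5 W.

P ≈ 4.94×10^5 W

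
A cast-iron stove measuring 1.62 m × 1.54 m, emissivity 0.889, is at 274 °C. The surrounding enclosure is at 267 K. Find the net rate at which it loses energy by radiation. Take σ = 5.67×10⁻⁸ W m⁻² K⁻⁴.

A = 1.62 × 1.54 = 2.49 m².
Convert: 274 °C = 547 K.
Q = εσA(T⁴ − T_s⁴). T⁴ − T_s⁴ = (547)⁴ − (267)⁴ = 8.95×10^10 − 5.08×10^9 = 8.44×10^10 K⁴.
Q = 0.889 × 5.67×10⁻⁸ × 2.49 × 8.44×10^10 = 10600 W.

Q ≈ 10600 W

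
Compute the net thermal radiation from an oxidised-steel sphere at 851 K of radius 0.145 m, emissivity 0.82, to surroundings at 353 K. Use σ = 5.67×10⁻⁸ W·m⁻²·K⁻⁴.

Q ≈ 6250 W

A = 4πr² = 4π × (0.145)² = 0.264 m².
Q = εσA(T⁴ − T_s⁴). T⁴ − T_s⁴ = (851)⁴ − (353)⁴ = 5.24×10^11 − 1.55×10^10 = 5.09×10^11 K⁴.
Q = 0.82 × 5.67×10⁻⁸ × 0.264 × 5.09×10^11 = 6250 W.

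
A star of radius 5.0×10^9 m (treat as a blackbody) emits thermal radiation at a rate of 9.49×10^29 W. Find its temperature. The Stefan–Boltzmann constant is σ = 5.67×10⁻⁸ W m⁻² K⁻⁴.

A = 4πr² = 4π × (5.0×10^9)² = 3.14×10^20 m².
From P = σAT⁴, T = (P / σA)^(1/4) = (9.49×10^29 / (5.67×10⁻⁸ × 3.14×10^20))^(1/4).
T = (5.33×10^16)^(1/4) = 15200 K.

T ≈ 15200 K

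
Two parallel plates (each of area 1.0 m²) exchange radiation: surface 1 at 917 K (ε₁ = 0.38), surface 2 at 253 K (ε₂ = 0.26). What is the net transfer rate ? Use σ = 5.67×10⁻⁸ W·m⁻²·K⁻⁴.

Q ≈ 7280 W

For two large parallel gray plates, q = σ(T₁⁴ − T₂⁴) / (1/ε₁ + 1/ε₂ − 1).
1/ε₁ + 1/ε₂ − 1 = 1/0.38 + 1/0.26 − 1 = 5.478.
T₁⁴ − T₂⁴ = 7.07×10^11 − 4.10×10^9 = 7.03×10^11 K⁴.
q = 5.67×10⁻⁸ × 7.03×10^11 / 5.478 = 7280 W/m².
Q = q·A = 7280 × 1.0 = 7280 W.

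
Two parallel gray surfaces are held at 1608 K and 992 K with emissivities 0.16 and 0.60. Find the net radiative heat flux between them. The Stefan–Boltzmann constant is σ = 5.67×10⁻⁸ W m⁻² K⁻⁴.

For two large parallel gray plates, q = σ(T₁⁴ − T₂⁴) / (1/ε₁ + 1/ε₂ − 1).
1/ε₁ + 1/ε₂ − 1 = 1/0.16 + 1/0.60 − 1 = 6.917.
T₁⁴ − T₂⁴ = 6.69×10^12 − 9.68×10^11 = 5.72×10^12 K⁴.
q = 5.67×10⁻⁸ × 5.72×10^12 / 6.917 = 46900 W/m².

q ≈ 46900 W/m²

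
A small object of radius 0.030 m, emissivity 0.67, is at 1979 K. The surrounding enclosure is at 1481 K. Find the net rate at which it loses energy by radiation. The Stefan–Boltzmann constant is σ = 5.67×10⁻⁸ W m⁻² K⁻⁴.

Q ≈ 4520 W

A = 4πr² = 4π × (0.030)² = 0.0113 m².
Q = εσA(T⁴ − T_s⁴). T⁴ − T_s⁴ = (1979)⁴ − (1481)⁴ = 1.53×10^13 − 4.81×10^12 = 1.05×10^13 K⁴.
Q = 0.67 × 5.67×10⁻⁸ × 0.0113 × 1.05×10^13 = 4520 W.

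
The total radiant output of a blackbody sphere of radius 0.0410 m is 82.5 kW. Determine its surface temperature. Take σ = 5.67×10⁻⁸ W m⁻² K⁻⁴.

A = 4πr² = 4π × (0.0410)² = 0.0211 m².
From P = σAT⁴, T = (P / σA)^(1/4) = (82500 / (5.67×10⁻⁸ × 0.0211))^(1/4).
T = (6.89×10^13)^(1/4) = 2880 K.

T ≈ 2880 K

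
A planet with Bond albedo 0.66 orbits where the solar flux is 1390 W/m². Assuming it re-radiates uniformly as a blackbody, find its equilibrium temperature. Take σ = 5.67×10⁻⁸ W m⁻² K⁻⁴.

Power absorbed = (1−a)S·πR²; power emitted = 4πR²σT⁴. Equating and cancelling πR²:
T = ((1−a)S / 4σ)^(1/4) = (473 / (4 × 5.67×10⁻⁸))^(1/4) = (2.08×10^9)^(1/4).
T = 214 K.

T ≈ 214 K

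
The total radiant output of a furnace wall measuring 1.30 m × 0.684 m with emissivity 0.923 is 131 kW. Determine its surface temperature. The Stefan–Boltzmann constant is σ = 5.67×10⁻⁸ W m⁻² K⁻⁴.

A = 1.30 × 0.684 = 0.889 m².
From P = εσAT⁴, T = (P / εσA)^(1/4) = (1.31×10^5 / (0.923 × 5.67×10⁻⁸ × 0.889))^(1/4).
T = (2.82×10^12)^(1/4) = 1300 K.

T ≈ 1300 K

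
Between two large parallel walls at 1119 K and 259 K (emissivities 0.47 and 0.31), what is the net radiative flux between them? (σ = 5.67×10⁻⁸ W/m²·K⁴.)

For two large parallel gray plates, q = σ(T₁⁴ − T₂⁴) / (1/ε₁ + 1/ε₂ − 1).
1/ε₁ + 1/ε₂ − 1 = 1/0.47 + 1/0.31 − 1 = 4.353.
T₁⁴ − T₂⁴ = 1.57×10^12 − 4.50×10^9 = 1.56×10^12 K⁴.
q = 5.67×10⁻⁸ × 1.56×10^12 / 4.353 = 20400 W/m².

q ≈ 20400 W/m²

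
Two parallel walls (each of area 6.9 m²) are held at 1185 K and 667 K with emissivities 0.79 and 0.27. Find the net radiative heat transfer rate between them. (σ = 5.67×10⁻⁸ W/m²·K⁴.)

For two large parallel gray plates, q = σ(T₁⁴ − T₂⁴) / (1/ε₁ + 1/ε₂ − 1).
1/ε₁ + 1/ε₂ − 1 = 1/0.79 + 1/0.27 − 1 = 3.970.
T₁⁴ − T₂⁴ = 1.97×10^12 − 1.98×10^11 = 1.77×10^12 K⁴.
q = 5.67×10⁻⁸ × 1.77×10^12 / 3.970 = 25300 W/m².
Q = q·A = 25300 × 6.9 = 1.75×10^5 W.

Q ≈ 1.75×10^5 W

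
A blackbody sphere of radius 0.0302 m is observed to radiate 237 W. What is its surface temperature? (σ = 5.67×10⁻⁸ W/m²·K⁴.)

T ≈ 777 K

A = 4πr² = 4π × (0.0302)² = 0.0115 m².
From P = σAT⁴, T = (P / σA)^(1/4) = (237 / (5.67×10⁻⁸ × 0.0115))^(1/4).
T = (3.65×10^11)^(1/4) = 777 K.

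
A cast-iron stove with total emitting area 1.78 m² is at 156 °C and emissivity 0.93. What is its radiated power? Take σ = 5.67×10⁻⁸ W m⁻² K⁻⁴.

P ≈ 3180 W

156 °C = 429 K.
P = εσAT⁴ = 0.93 × 5.67×10⁻⁸ × 1.78 × (429)⁴ = 0.93 × 5.67×10⁻⁸ × 1.78 × 3.39×10^10.
P = 3180 W.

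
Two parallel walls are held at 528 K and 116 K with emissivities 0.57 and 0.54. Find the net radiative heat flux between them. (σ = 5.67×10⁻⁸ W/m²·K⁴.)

q ≈ 1690 W/m²

For two large parallel gray plates, q = σ(T₁⁴ − T₂⁴) / (1/ε₁ + 1/ε₂ − 1).
1/ε₁ + 1/ε₂ − 1 = 1/0.57 + 1/0.54 − 1 = 2.606.
T₁⁴ − T₂⁴ = 7.77×10^10 − 1.81×10^8 = 7.75×10^10 K⁴.
q = 5.67×10⁻⁸ × 7.75×10^10 / 2.606 = 1690 W/m².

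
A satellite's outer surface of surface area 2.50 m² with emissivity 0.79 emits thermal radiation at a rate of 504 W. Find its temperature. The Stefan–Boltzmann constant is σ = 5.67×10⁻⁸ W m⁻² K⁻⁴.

T ≈ 259 K

From P = εσAT⁴, T = (P / εσA)^(1/4) = (504 / (0.79 × 5.67×10⁻⁸ × 2.50))^(1/4).
T = (4.50×10^9)^(1/4) = 259 K.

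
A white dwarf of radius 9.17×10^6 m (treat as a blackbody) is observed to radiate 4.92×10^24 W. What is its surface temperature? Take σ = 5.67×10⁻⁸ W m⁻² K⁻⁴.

T ≈ 16900 K

A = 4πr² = 4π × (9.17×10^6)² = 1.06×10^15 m².
From P = σAT⁴, T = (P / σA)^(1/4) = (4.92×10^24 / (5.67×10⁻⁸ × 1.06×10^15))^(1/4).
T = (8.21×10^16)^(1/4) = 16900 K.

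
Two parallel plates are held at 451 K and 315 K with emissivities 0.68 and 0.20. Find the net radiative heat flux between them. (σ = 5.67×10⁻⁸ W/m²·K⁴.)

For two large parallel gray plates, q = σ(T₁⁴ − T₂⁴) / (1/ε₁ + 1/ε₂ − 1).
1/ε₁ + 1/ε₂ − 1 = 1/0.68 + 1/0.20 − 1 = 5.471.
T₁⁴ − T₂⁴ = 4.14×10^10 − 9.85×10^9 = 3.15×10^10 K⁴.
q = 5.67×10⁻⁸ × 3.15×10^10 / 5.471 = 327 W/m².

q ≈ 327 W/m²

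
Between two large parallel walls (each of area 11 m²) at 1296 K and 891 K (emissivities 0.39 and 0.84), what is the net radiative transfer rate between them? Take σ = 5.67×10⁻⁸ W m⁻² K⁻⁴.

For two large parallel gray plates, q = σ(T₁⁴ − T₂⁴) / (1/ε₁ + 1/ε₂ − 1).
1/ε₁ + 1/ε₂ − 1 = 1/0.39 + 1/0.84 − 1 = 2.755.
T₁⁴ − T₂⁴ = 2.82×10^12 − 6.30×10^11 = 2.19×10^12 K⁴.
q = 5.67×10⁻⁸ × 2.19×10^12 / 2.755 = 45100 W/m².
Q = q·A = 45100 × 11 = 4.96×10^5 W.

Q ≈ 4.96×10^5 W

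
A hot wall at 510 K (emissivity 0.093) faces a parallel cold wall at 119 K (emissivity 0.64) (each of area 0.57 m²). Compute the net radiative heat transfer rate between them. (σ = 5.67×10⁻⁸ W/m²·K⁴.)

For two large parallel gray plates, q = σ(T₁⁴ − T₂⁴) / (1/ε₁ + 1/ε₂ − 1).
1/ε₁ + 1/ε₂ − 1 = 1/0.093 + 1/0.64 − 1 = 11.32.
T₁⁴ − T₂⁴ = 6.77×10^10 − 2.01×10^8 = 6.75×10^10 K⁴.
q = 5.67×10⁻⁸ × 6.75×10^10 / 11.32 = 338 W/m².
Q = q·A = 338 × 0.57 = 193 W.

Q ≈ 193 W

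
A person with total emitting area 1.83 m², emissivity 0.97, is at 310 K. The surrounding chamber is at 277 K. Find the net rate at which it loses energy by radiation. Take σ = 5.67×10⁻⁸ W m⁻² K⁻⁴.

Q = εσA(T⁴ − T_s⁴). T⁴ − T_s⁴ = (310)⁴ − (277)⁴ = 9.24×10^9 − 5.89×10^9 = 3.35×10^9 K⁴.
Q = 0.97 × 5.67×10⁻⁸ × 1.83 × 3.35×10^9 = 337 W.

Q ≈ 337 W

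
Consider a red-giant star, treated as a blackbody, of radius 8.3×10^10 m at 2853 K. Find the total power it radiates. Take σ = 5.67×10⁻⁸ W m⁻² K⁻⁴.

P ≈ 3.25×10^29 W

A = 4πr² = 4π × (8.3×10^10)² = 8.66×10^22 m².
P = σAT⁴ = 5.67×10⁻⁸ × 8.66×10^22 × (2853)⁴ = 5.67×10⁻⁸ × 8.66×10^22 × 6.63×10^13.
P = 3.25×10^29 W.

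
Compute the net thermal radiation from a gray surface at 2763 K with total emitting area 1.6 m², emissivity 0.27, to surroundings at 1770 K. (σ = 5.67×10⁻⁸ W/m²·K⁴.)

Q = εσA(T⁴ − T_s⁴). T⁴ − T_s⁴ = (2763)⁴ − (1770)⁴ = 5.83×10^13 − 9.82×10^12 = 4.85×10^13 K⁴.
Q = 0.27 × 5.67×10⁻⁸ × 1.60 × 4.85×10^13 = 1.19×10^6 W.

Q ≈ 1.19×10^6 W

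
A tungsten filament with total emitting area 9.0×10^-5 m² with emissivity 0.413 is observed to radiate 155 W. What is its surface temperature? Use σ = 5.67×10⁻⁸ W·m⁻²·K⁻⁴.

T ≈ 2930 K

From P = εσAT⁴, T = (P / εσA)^(1/4) = (155 / (0.413 × 5.67×10⁻⁸ × 9.00×10^-5))^(1/4).
T = (7.35×10^13)^(1/4) = 2930 K.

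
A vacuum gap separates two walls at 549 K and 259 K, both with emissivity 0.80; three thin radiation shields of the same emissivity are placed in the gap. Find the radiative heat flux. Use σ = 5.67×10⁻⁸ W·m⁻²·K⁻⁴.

q ≈ 816 W/m²

Each of the 4 gaps contributes resistance (2/ε − 1) = 2/0.80 − 1 = 1.500; total = 6.000.
q = σ(T₁⁴ − T₂⁴) / 6.000 = 5.67×10⁻⁸ × 8.63×10^10 / 6.000 = 816 W/m².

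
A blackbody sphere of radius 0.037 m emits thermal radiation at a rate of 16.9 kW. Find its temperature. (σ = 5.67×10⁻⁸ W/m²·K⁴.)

T ≈ 2040 K

A = 4πr² = 4π × (0.037)² = 0.0172 m².
From P = σAT⁴, T = (P / σA)^(1/4) = (16900 / (5.67×10⁻⁸ × 0.0172))^(1/4).
T = (1.73×10^13)^(1/4) = 2040 K.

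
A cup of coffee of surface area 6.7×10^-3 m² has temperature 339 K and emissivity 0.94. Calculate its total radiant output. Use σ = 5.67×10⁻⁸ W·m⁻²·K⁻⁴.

P = εσAT⁴ = 0.94 × 5.67×10⁻⁸ × 6.70×10^-3 × (339)⁴ = 0.94 × 5.67×10⁻⁸ × 6.70×10^-3 × 1.32×10^10.
P = 4.72 W.

P ≈ 4.72 W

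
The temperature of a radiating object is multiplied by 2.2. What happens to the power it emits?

factor ≈ 23.4

P ∝ T⁴, so the power scales as (2.2)⁴ = 23.4.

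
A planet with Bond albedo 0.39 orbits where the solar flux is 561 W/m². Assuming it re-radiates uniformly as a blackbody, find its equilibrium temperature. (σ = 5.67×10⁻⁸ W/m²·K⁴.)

T ≈ 197 K

Power absorbed = (1−a)S·πR²; power emitted = 4πR²σT⁴. Equating and cancelling πR²:
T = ((1−a)S / 4σ)^(1/4) = (342 / (4 × 5.67×10⁻⁸))^(1/4) = (1.51×10^9)^(1/4).
T = 197 K.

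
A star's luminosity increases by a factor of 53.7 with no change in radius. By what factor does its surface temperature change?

P ∝ T⁴ ⇒ T ∝ P^(1/4), so T scales by (53.7)^(1/4) = 2.71.

factor ≈ 2.71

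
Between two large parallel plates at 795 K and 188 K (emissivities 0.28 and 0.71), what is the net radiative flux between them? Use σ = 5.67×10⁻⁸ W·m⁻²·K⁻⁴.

q ≈ 5670 W/m²

For two large parallel gray plates, q = σ(T₁⁴ − T₂⁴) / (1/ε₁ + 1/ε₂ − 1).
1/ε₁ + 1/ε₂ − 1 = 1/0.28 + 1/0.71 − 1 = 3.980.
T₁⁴ − T₂⁴ = 3.99×10^11 − 1.25×10^9 = 3.98×10^11 K⁴.
q = 5.67×10⁻⁸ × 3.98×10^11 / 3.980 = 5670 W/m².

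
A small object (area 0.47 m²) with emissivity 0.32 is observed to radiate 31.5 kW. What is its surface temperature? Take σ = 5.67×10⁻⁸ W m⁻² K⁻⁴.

From P = εσAT⁴, T = (P / εσA)^(1/4) = (31500 / (0.32 × 5.67×10⁻⁸ × 0.470))^(1/4).
T = (3.69×10^12)^(1/4) = 1390 K.

T ≈ 1390 K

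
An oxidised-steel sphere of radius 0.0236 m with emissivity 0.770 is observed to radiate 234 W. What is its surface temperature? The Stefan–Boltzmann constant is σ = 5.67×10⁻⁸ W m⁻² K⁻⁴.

T ≈ 935 K

A = 4πr² = 4π × (0.0236)² = 7.00×10^-3 m².
From P = εσAT⁴, T = (P / εσA)^(1/4) = (234 / (0.770 × 5.67×10⁻⁸ × 7.00×10^-3))^(1/4).
T = (7.66×10^11)^(1/4) = 935 K.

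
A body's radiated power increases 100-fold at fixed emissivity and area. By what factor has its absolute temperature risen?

factor ≈ 3.16

P ∝ T⁴ ⇒ T ∝ P^(1/4), so T scales by (100)^(1/4) = 3.16.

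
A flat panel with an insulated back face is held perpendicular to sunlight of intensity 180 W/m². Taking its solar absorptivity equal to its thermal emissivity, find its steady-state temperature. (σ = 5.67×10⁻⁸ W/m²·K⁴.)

T ≈ 237 K

Absorbed flux αS = emitted flux εσT⁴ (one radiating face); with α = ε, T = (S/σ)^(1/4).
T = (180 / 5.67×10⁻⁸)^(1/4) = (3.17×10^9)^(1/4).
T = 237 K.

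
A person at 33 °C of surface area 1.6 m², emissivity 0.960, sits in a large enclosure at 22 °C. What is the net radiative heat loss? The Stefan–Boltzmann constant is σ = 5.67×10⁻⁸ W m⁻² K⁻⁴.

Q ≈ 104 W

Convert: 33 °C = 306 K; 22 °C = 295 K.
Q = εσA(T⁴ − T_s⁴). T⁴ − T_s⁴ = (306)⁴ − (295)⁴ = 8.77×10^9 − 7.57×10^9 = 1.19×10^9 K⁴.
Q = 0.960 × 5.67×10⁻⁸ × 1.60 × 1.19×10^9 = 104 W.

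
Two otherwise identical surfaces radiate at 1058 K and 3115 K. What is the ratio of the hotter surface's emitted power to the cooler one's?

P ∝ T⁴, so the ratio is (3115/1058)⁴ = (2.944)⁴ = 75.1.

ratio ≈ 75.1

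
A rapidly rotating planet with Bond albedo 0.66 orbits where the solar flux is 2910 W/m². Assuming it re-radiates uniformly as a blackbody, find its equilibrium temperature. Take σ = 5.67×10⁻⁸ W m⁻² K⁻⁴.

T ≈ 257 K

Power absorbed = (1−a)S·πR²; power emitted = 4πR²σT⁴. Equating and cancelling πR²:
T = ((1−a)S / 4σ)^(1/4) = (989 / (4 × 5.67×10⁻⁸))^(1/4) = (4.36×10^9)^(1/4).
T = 257 K.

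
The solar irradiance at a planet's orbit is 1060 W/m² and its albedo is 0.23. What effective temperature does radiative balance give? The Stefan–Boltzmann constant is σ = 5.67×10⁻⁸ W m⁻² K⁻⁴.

T ≈ 245 K

Power absorbed = (1−a)S·πR²; power emitted = 4πR²σT⁴. Equating and cancelling πR²:
T = ((1−a)S / 4σ)^(1/4) = (816 / (4 × 5.67×10⁻⁸))^(1/4) = (3.60×10^9)^(1/4).
T = 245 K.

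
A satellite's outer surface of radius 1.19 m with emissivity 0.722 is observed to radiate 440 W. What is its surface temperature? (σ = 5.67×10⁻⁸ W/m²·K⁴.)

A = 4πr² = 4π × (1.19)² = 17.8 m².
From P = εσAT⁴, T = (P / εσA)^(1/4) = (440 / (0.722 × 5.67×10⁻⁸ × 17.8))^(1/4).
T = (6.04×10^8)^(1/4) = 157 K.

T ≈ 157 K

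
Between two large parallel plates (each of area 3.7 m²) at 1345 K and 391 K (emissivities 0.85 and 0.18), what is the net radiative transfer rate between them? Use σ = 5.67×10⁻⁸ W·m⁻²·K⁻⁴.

Q ≈ 1.19×10^5 W

For two large parallel gray plates, q = σ(T₁⁴ − T₂⁴) / (1/ε₁ + 1/ε₂ − 1).
1/ε₁ + 1/ε₂ − 1 = 1/0.85 + 1/0.18 − 1 = 5.732.
T₁⁴ − T₂⁴ = 3.27×10^12 − 2.34×10^10 = 3.25×10^12 K⁴.
q = 5.67×10⁻⁸ × 3.25×10^12 / 5.732 = 32100 W/m².
Q = q·A = 32100 × 3.7 = 1.19×10^5 W.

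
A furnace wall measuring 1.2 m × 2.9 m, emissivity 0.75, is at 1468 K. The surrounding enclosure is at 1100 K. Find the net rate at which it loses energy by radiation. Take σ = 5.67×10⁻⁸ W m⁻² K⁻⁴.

Q ≈ 4.71×10^5 W

A = 1.2 × 2.9 = 3.48 m².
Q = εσA(T⁴ − T_s⁴). T⁴ − T_s⁴ = (1468)⁴ − (1100)⁴ = 4.64×10^12 − 1.46×10^12 = 3.18×10^12 K⁴.
Q = 0.75 × 5.67×10⁻⁸ × 3.48 × 3.18×10^12 = 4.71×10^5 W.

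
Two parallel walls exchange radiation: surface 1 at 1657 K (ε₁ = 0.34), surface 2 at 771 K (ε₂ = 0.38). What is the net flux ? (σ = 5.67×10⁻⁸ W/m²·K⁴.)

q ≈ 89100 W/m²

For two large parallel gray plates, q = σ(T₁⁴ − T₂⁴) / (1/ε₁ + 1/ε₂ − 1).
1/ε₁ + 1/ε₂ − 1 = 1/0.34 + 1/0.38 − 1 = 4.573.
T₁⁴ − T₂⁴ = 7.54×10^12 − 3.53×10^11 = 7.19×10^12 K⁴.
q = 5.67×10⁻⁸ × 7.19×10^12 / 4.573 = 89100 W/m².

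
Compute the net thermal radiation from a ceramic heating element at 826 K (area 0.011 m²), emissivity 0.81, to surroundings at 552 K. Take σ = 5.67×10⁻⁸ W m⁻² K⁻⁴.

Q ≈ 188 W

Q = εσA(T⁴ − T_s⁴). T⁴ − T_s⁴ = (826)⁴ − (552)⁴ = 4.66×10^11 − 9.28×10^10 = 3.73×10^11 K⁴.
Q = 0.81 × 5.67×10⁻⁸ × 0.0110 × 3.73×10^11 = 188 W.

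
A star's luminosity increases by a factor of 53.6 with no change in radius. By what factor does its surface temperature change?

factor ≈ 2.71

P ∝ T⁴ ⇒ T ∝ P^(1/4), so T scales by (53.6)^(1/4) = 2.71.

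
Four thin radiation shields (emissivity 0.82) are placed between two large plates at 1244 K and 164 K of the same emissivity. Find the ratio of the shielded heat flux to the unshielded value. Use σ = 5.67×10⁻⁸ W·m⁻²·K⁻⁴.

ratio ≈ 0.200

With N identical shields there are N+1 = 5 gaps in series, each with the same radiative resistance, so the flux falls to 1/(N+1) of its unshielded value.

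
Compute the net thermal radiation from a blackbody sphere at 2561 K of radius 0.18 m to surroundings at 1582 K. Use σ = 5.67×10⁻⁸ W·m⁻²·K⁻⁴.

Q ≈ 8.48×10^5 W

A = 4πr² = 4π × (0.18)² = 0.407 m².
Q = σA(T⁴ − T_s⁴). T⁴ − T_s⁴ = (2561)⁴ − (1582)⁴ = 4.30×10^13 − 6.26×10^12 = 3.68×10^13 K⁴.
Q = 5.67×10⁻⁸ × 0.407 × 3.68×10^13 = 8.48×10^5 W.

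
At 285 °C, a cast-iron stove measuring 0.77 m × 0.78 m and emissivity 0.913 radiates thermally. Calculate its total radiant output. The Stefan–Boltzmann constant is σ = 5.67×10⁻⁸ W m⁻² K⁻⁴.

A = 0.77 × 0.78 = 0.601 m².
285 °C = 558 K.
P = εσAT⁴ = 0.913 × 5.67×10⁻⁸ × 0.601 × (558)⁴ = 0.913 × 5.67×10⁻⁸ × 0.601 × 9.69×10^10.
P = 3010 W.

P ≈ 3010 W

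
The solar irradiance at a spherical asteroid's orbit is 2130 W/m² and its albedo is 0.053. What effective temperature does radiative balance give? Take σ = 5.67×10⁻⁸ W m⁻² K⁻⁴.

T ≈ 307 K

Power absorbed = (1−a)S·πR²; power emitted = 4πR²σT⁴. Equating and cancelling πR²:
T = ((1−a)S / 4σ)^(1/4) = (2020 / (4 × 5.67×10⁻⁸))^(1/4) = (8.89×10^9)^(1/4).
T = 307 K.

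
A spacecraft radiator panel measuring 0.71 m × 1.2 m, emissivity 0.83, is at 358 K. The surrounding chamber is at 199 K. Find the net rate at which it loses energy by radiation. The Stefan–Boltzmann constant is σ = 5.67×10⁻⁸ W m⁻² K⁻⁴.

A = 0.71 × 1.2 = 0.852 m².
Q = εσA(T⁴ − T_s⁴). T⁴ − T_s⁴ = (358)⁴ − (199)⁴ = 1.64×10^10 − 1.57×10^9 = 1.49×10^10 K⁴.
Q = 0.83 × 5.67×10⁻⁸ × 0.852 × 1.49×10^10 = 596 W.

Q ≈ 596 W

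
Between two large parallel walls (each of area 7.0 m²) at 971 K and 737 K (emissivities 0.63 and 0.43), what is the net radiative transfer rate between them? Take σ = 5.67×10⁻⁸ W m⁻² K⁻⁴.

For two large parallel gray plates, q = σ(T₁⁴ − T₂⁴) / (1/ε₁ + 1/ε₂ − 1).
1/ε₁ + 1/ε₂ − 1 = 1/0.63 + 1/0.43 − 1 = 2.913.
T₁⁴ − T₂⁴ = 8.89×10^11 − 2.95×10^11 = 5.94×10^11 K⁴.
q = 5.67×10⁻⁸ × 5.94×10^11 / 2.913 = 11600 W/m².
Q = q·A = 11600 × 7.0 = 80900 W.

Q ≈ 80900 W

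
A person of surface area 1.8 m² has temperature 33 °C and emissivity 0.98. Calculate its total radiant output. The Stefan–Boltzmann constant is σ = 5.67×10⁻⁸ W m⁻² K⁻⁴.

P ≈ 877 W

33 °C = 306 K.
P = εσAT⁴ = 0.98 × 5.67×10⁻⁸ × 1.80 × (306)⁴ = 0.98 × 5.67×10⁻⁸ × 1.80 × 8.77×10^9.
P = 877 W.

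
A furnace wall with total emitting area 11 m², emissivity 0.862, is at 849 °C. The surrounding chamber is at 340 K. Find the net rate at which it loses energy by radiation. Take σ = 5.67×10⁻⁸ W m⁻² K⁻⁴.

Q ≈ 8.45×10^5 W

Convert: 849 °C = 1122 K.
Q = εσA(T⁴ − T_s⁴). T⁴ − T_s⁴ = (1122)⁴ − (340)⁴ = 1.58×10^12 − 1.34×10^10 = 1.57×10^12 K⁴.
Q = 0.862 × 5.67×10⁻⁸ × 11.0 × 1.57×10^12 = 8.45×10^5 W.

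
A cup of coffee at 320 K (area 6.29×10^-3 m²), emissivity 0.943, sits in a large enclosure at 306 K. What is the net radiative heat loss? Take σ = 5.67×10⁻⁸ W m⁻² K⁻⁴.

Q ≈ 0.578 W

Q = εσA(T⁴ − T_s⁴). T⁴ − T_s⁴ = (320)⁴ − (306)⁴ = 1.05×10^10 − 8.77×10^9 = 1.72×10^9 K⁴.
Q = 0.943 × 5.67×10⁻⁸ × 6.29×10^-3 × 1.72×10^9 = 0.578 W.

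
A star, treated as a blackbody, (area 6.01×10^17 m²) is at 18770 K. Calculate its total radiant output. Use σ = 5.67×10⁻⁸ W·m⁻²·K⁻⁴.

P ≈ 4.23×10^27 W

P = σAT⁴ = 5.67×10⁻⁸ × 6.01×10^17 × (18770)⁴ = 5.67×10⁻⁸ × 6.01×10^17 × 1.24×10^17.
P = 4.23×10^27 W.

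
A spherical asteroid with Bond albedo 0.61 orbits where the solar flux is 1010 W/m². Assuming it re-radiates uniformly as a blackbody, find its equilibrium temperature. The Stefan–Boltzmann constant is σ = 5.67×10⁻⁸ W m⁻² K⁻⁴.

T ≈ 204 K

Power absorbed = (1−a)S·πR²; power emitted = 4πR²σT⁴. Equating and cancelling πR²:
T = ((1−a)S / 4σ)^(1/4) = (394 / (4 × 5.67×10⁻⁸))^(1/4) = (1.74×10^9)^(1/4).
T = 204 K.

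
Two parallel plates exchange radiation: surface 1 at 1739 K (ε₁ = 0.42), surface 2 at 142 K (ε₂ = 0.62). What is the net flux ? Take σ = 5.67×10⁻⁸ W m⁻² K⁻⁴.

For two large parallel gray plates, q = σ(T₁⁴ − T₂⁴) / (1/ε₁ + 1/ε₂ − 1).
1/ε₁ + 1/ε₂ − 1 = 1/0.42 + 1/0.62 − 1 = 2.994.
T₁⁴ − T₂⁴ = 9.15×10^12 − 4.07×10^8 = 9.14×10^12 K⁴.
q = 5.67×10⁻⁸ × 9.14×10^12 / 2.994 = 1.73×10^5 W/m².

q ≈ 1.73×10^5 W/m²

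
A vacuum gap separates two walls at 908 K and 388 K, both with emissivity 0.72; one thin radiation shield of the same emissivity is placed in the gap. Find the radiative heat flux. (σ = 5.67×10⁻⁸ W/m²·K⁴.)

q ≈ 10500 W/m²

Each of the 2 gaps contributes resistance (2/ε − 1) = 2/0.72 − 1 = 1.778; total = 3.556.
q = σ(T₁⁴ − T₂⁴) / 3.556 = 5.67×10⁻⁸ × 6.57×10^11 / 3.556 = 10500 W/m².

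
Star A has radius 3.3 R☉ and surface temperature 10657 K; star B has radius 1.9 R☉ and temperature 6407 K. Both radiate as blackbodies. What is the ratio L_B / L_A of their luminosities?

L_B/L_A ≈ 0.0433

L = 4πR²σT⁴ ∝ R²T⁴, so L_B/L_A = (1.9/3.3)² × (6407/10657)⁴ = 0.331 × 0.131 = 0.0433.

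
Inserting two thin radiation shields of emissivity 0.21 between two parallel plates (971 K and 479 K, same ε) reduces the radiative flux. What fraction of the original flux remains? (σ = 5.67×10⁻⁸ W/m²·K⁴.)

With N identical shields there are N+1 = 3 gaps in series, each with the same radiative resistance, so the flux falls to 1/(N+1) of its unshielded value.

ratio ≈ 0.333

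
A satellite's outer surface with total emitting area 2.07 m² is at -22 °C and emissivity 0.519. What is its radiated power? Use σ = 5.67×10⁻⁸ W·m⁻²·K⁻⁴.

P ≈ 242 W

-22 °C = 251 K.
Stefan–Boltzmann: P = εσAT⁴ = 0.519 × 5.67×10⁻⁸ × 2.07 × (251)⁴ = 0.519 × 5.67×10⁻⁸ × 2.07 × 3.97×10^9.
P = 242 W.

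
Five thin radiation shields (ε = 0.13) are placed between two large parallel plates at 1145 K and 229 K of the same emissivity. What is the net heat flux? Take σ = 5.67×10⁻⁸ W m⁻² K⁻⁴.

q ≈ 1130 W/m²

Each of the 6 gaps contributes resistance (2/ε − 1) = 2/0.13 − 1 = 14.38; total = 86.31.
q = σ(T₁⁴ − T₂⁴) / 86.31 = 5.67×10⁻⁸ × 1.72×10^12 / 86.31 = 1130 W/m².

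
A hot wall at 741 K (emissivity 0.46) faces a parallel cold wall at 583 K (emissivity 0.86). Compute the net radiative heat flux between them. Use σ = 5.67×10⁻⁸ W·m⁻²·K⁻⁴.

For two large parallel gray plates, q = σ(T₁⁴ − T₂⁴) / (1/ε₁ + 1/ε₂ − 1).
1/ε₁ + 1/ε₂ − 1 = 1/0.46 + 1/0.86 − 1 = 2.337.
T₁⁴ − T₂⁴ = 3.01×10^11 − 1.16×10^11 = 1.86×10^11 K⁴.
q = 5.67×10⁻⁸ × 1.86×10^11 / 2.337 = 4510 W/m².

q ≈ 4510 W/m²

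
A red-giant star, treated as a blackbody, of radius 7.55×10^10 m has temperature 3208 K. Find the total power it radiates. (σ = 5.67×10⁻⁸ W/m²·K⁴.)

A = 4πr² = 4π × (7.55×10^10)² = 7.16×10^22 m².
P = σAT⁴ = 5.67×10⁻⁸ × 7.16×10^22 × (3208)⁴ = 5.67×10⁻⁸ × 7.16×10^22 × 1.06×10^14.
P = 4.30×10^29 W.

P ≈ 4.30×10^29 W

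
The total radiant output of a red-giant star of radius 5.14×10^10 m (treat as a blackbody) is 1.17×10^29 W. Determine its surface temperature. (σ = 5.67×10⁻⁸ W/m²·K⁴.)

A = 4πr² = 4π × (5.14×10^10)² = 3.32×10^22 m².
From P = σAT⁴, T = (P / σA)^(1/4) = (1.17×10^29 / (5.67×10⁻⁸ × 3.32×10^22))^(1/4).
T = (6.22×10^13)^(1/4) = 2810 K.

T ≈ 2810 K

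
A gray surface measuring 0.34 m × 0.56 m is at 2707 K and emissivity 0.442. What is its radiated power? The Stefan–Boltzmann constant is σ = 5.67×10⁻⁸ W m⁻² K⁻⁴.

P ≈ 2.56×10^5 W

A = 0.34 × 0.56 = 0.190 m².
Stefan–Boltzmann: P = εσAT⁴ = 0.442 × 5.67×10⁻⁸ × 0.190 × (2707)⁴ = 0.442 × 5.67×10⁻⁸ × 0.190 × 5.37×10^13.
P = 2.56×10^5 W.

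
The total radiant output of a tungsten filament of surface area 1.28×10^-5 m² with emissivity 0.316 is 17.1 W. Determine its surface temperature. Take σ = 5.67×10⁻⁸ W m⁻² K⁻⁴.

From P = εσAT⁴, T = (P / εσA)^(1/4) = (17.1 / (0.316 × 5.67×10⁻⁸ × 1.28×10^-5))^(1/4).
T = (7.46×10^13)^(1/4) = 2940 K.

T ≈ 2940 K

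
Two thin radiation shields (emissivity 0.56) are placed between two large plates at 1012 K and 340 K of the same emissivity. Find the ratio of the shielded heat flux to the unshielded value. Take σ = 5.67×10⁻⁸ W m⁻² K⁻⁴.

ratio ≈ 0.333

With N identical shields there are N+1 = 3 gaps in series, each with the same radiative resistance, so the flux falls to 1/(N+1) of its unshielded value.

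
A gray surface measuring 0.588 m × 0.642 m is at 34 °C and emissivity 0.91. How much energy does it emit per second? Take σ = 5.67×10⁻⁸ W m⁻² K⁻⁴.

A = 0.588 × 0.642 = 0.377 m².
34 °C = 307 K.
Stefan–Boltzmann: P = εσAT⁴ = 0.91 × 5.67×10⁻⁸ × 0.377 × (307)⁴ = 0.91 × 5.67×10⁻⁸ × 0.377 × 8.88×10^9.
P = 173 W.

P ≈ 173 W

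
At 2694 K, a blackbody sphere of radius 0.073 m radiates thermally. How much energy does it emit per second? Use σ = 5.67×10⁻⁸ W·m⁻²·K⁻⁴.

P ≈ 2.00×10^5 W

A = 4πr² = 4π × (0.073)² = 0.0670 m².
P = σAT⁴ = 5.67×10⁻⁸ × 0.0670 × (2694)⁴ = 5.67×10⁻⁸ × 0.0670 × 5.27×10^13.
P = 2.00×10^5 W.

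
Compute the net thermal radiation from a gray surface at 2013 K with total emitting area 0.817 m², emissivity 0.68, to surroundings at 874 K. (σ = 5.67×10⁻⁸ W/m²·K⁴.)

Q = εσA(T⁴ − T_s⁴). T⁴ − T_s⁴ = (2013)⁴ − (874)⁴ = 1.64×10^13 − 5.84×10^11 = 1.58×10^13 K⁴.
Q = 0.68 × 5.67×10⁻⁸ × 0.817 × 1.58×10^13 = 4.99×10^5 W.

Q ≈ 4.99×10^5 W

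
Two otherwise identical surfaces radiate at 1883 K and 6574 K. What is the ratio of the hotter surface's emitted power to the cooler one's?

ratio ≈ 149

P ∝ T⁴, so the ratio is (6574/1883)⁴ = (3.491)⁴ = 149.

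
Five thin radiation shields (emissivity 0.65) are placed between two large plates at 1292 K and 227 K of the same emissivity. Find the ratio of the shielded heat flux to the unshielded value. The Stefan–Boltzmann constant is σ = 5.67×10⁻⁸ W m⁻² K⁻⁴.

ratio ≈ 0.167

With N identical shields there are N+1 = 6 gaps in series, each with the same radiative resistance, so the flux falls to 1/(N+1) of its unshielded value.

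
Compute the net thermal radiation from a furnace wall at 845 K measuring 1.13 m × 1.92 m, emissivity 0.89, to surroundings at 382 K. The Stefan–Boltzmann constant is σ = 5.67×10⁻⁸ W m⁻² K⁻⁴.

A = 1.13 × 1.92 = 2.17 m².
Q = εσA(T⁴ − T_s⁴). T⁴ − T_s⁴ = (845)⁴ − (382)⁴ = 5.10×10^11 − 2.13×10^10 = 4.89×10^11 K⁴.
Q = 0.89 × 5.67×10⁻⁸ × 2.17 × 4.89×10^11 = 53500 W.

Q ≈ 53500 W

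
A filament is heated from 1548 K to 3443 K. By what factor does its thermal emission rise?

ratio ≈ 24.5

P ∝ T⁴, so the ratio is (3443/1548)⁴ = (2.224)⁴ = 24.5.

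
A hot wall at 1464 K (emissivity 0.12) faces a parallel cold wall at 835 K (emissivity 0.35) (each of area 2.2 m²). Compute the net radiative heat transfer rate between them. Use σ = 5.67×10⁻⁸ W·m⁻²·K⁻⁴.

Q ≈ 50300 W

For two large parallel gray plates, q = σ(T₁⁴ − T₂⁴) / (1/ε₁ + 1/ε₂ − 1).
1/ε₁ + 1/ε₂ − 1 = 1/0.12 + 1/0.35 − 1 = 10.19.
T₁⁴ − T₂⁴ = 4.59×10^12 − 4.86×10^11 = 4.11×10^12 K⁴.
q = 5.67×10⁻⁸ × 4.11×10^12 / 10.19 = 22900 W/m².
Q = q·A = 22900 × 2.2 = 50300 W.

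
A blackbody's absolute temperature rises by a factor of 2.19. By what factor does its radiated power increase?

factor ≈ 23.0

P ∝ T⁴, so the power scales as (2.19)⁴ = 23.0.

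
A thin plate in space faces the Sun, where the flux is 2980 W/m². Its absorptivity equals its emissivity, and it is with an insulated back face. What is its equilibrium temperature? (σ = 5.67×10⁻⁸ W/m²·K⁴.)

Absorbed flux αS = emitted flux εσT⁴ (one radiating face); with α = ε, T = (S/σ)^(1/4).
T = (2980 / 5.67×10⁻⁸)^(1/4) = (5.26×10^10)^(1/4).
T = 479 K.

T ≈ 479 K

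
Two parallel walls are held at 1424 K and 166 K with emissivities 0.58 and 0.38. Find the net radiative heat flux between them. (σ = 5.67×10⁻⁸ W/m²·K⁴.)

q ≈ 69500 W/m²

For two large parallel gray plates, q = σ(T₁⁴ − T₂⁴) / (1/ε₁ + 1/ε₂ − 1).
1/ε₁ + 1/ε₂ − 1 = 1/0.58 + 1/0.38 − 1 = 3.356.
T₁⁴ − T₂⁴ = 4.11×10^12 − 7.59×10^8 = 4.11×10^12 K⁴.
q = 5.67×10⁻⁸ × 4.11×10^12 / 3.356 = 69500 W/m².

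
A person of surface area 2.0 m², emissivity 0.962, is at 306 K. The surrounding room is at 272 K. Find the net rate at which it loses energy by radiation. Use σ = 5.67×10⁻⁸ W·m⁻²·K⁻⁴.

Q = εσA(T⁴ − T_s⁴). T⁴ − T_s⁴ = (306)⁴ − (272)⁴ = 8.77×10^9 − 5.47×10^9 = 3.29×10^9 K⁴.
Q = 0.962 × 5.67×10⁻⁸ × 2.00 × 3.29×10^9 = 359 W.

Q ≈ 359 W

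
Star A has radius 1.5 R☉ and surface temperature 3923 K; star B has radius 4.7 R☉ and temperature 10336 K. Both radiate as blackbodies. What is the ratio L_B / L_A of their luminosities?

L = 4πR²σT⁴ ∝ R²T⁴, so L_B/L_A = (4.7/1.5)² × (10336/3923)⁴ = 9.82 × 48.2 = 473.

L_B/L_A ≈ 473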